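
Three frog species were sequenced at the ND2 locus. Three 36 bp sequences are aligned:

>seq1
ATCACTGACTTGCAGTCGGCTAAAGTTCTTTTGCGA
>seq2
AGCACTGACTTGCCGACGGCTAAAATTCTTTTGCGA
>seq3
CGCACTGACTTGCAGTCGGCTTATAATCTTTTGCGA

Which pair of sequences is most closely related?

seq1–seq2: 4/36 differ, p = 0.111, d = 0.120.
seq1–seq3: 6/36 differ, p = 0.167, d = 0.188.
seq2–seq3: 6/36 differ, p = 0.167, d = 0.188.
The smallest distance is between seq1 and seq2.

seq1 and seq2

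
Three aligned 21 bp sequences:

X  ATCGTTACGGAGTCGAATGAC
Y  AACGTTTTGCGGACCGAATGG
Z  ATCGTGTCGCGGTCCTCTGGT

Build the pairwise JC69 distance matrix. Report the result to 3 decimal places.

X–Y: 12/21 sites differ → p ≈ 0.571429, d = −0.75 ln(1 − 0.761905) = 1.076314 ≈ 1.076.
X–Z: 9/21 sites differ → p ≈ 0.428571, d = −0.75 ln(1 − 0.571428) = 0.635472 ≈ 0.635.
Y–Z: 9/21 sites differ → p ≈ 0.428571, d = −0.75 ln(1 − 0.571428) = 0.635472 ≈ 0.635.

d(X,Y) = 1.076, d(X,Z) = 0.635, d(Y,Z) = 0.635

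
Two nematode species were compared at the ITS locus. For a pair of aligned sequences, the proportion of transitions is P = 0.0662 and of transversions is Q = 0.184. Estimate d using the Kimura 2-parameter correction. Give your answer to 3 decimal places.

0.305

Under the Kimura two-parameter model, d = −½ ln(1 − 2P − Q) − ¼ ln(1 − 2Q).
1 − 2P − Q = 0.6836, giving −½ ln(0.6836) = 0.190191.
1 − 2Q = 0.632, giving −¼ ln(0.632) = 0.114716.
d = 0.190191 + 0.114716 = 0.304907.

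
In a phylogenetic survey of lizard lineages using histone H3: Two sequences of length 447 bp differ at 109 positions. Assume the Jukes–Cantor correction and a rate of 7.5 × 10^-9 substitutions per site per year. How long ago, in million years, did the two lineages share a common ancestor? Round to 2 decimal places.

p = 109/447 ≈ 0.243848.
d = −(3/4) ln(1 − 4p/3) = −0.75 ln(1 − 0.325131) = −0.75 ln(0.674869)
  = −0.75 × (-0.393237) = 0.294928 substitutions/site.
Under a molecular clock d = 2μt, so t = d/(2μ) = 0.294928 / (2 × 7.5 × 10^-9) = 19.66 million years.

19.66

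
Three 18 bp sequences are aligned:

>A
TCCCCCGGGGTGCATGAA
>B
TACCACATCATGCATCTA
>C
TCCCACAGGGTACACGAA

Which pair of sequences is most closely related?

A and C

A–B: 8/18 differ, p = 0.444, d = 0.673.
A–C: 4/18 differ, p = 0.222, d = 0.264.
B–C: 8/18 differ, p = 0.444, d = 0.673.
The smallest distance is between A and C.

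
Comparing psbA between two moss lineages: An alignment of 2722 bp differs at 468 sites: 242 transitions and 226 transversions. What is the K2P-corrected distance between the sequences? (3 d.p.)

P = 242/2722 ≈ 0.088905 and Q = 226/2722 ≈ 0.083027.
Under the Kimura two-parameter model, d = −½ ln(1 − 2P − Q) − ¼ ln(1 − 2Q).
1 − 2P − Q = 0.739163, giving −½ ln(0.739163) = 0.151118.
1 − 2Q = 0.833946, giving −¼ ln(0.833946) = 0.045397.
d = 0.151118 + 0.045397 = 0.196515.

0.197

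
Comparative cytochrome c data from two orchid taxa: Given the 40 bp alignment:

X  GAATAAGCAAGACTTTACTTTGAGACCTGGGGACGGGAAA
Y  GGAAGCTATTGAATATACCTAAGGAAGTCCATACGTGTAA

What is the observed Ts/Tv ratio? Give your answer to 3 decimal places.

Transitions are A↔G and C↔T; transversions are all other mismatches.
Transitions: 6. Transversions: 16.
R = 6/16 = 0.375.

0.375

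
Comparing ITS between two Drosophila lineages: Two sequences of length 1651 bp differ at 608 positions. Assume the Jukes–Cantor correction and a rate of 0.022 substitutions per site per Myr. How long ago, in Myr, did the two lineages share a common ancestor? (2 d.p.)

11.51

p = 608/1651 ≈ 0.368262.
d = −(3/4) ln(1 − 4p/3) = −0.75 ln(1 − 0.491016) = −0.75 ln(0.508984)
  = −0.75 × (-0.675339) = 0.506504 substitutions/site.
Under a molecular clock d = 2μt, so t = d/(2μ) = 0.506504 / (2 × 0.022) = 11.51 Myr.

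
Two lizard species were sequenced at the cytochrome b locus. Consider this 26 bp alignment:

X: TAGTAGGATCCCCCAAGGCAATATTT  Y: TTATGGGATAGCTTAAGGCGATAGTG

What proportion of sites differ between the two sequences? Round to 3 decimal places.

The sequences differ at 10 of 26 positions (sites 2, 3, 5, 10, 11, 13, 14, 20, 24, 26).
p = 10/26 = 0.384615… ≈ 0.385 (to 3 d.p.).

0.385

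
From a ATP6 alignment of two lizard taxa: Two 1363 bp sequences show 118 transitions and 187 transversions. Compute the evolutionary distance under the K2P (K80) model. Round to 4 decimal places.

P = 118/1363 ≈ 0.086574 and Q = 187/1363 ≈ 0.137197.
Under the Kimura two-parameter model, d = −½ ln(1 − 2P − Q) − ¼ ln(1 − 2Q).
1 − 2P − Q = 0.689655, giving −½ ln(0.689655) = 0.185782.
1 − 2Q = 0.725606, giving −¼ ln(0.725606) = 0.080187.
d = 0.185782 + 0.080187 = 0.265969.

0.2660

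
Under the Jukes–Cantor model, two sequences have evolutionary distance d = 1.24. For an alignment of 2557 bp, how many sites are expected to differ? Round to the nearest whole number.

Invert JC69: p = (3/4)(1 − e^(−4d/3)) = 0.75 × (1 − e^(-1.653333)) = 0.75 × (1 − 0.191411) = 0.606442.
Expected differing sites = pL ≈ 0.606442 × 2557 = 1550.672194 ≈ 1551.

1551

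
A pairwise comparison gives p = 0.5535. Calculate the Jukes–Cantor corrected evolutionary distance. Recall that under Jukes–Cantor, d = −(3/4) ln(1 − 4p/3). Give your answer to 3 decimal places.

1.005

d = −(3/4) ln(1 − 4p/3) = −0.75 ln(1 − 0.738) = −0.75 ln(0.262)
  = −0.75 × (-1.339411) = 1.004558 substitutions/site.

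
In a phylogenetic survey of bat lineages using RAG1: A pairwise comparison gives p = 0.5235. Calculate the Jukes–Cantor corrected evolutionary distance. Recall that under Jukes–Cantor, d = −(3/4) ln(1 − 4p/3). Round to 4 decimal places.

0.8980

d = −(3/4) ln(1 − 4p/3) = −0.75 ln(1 − 0.698) = −0.75 ln(0.302)
  = −0.75 × (-1.197328) = 0.897996 substitutions/site.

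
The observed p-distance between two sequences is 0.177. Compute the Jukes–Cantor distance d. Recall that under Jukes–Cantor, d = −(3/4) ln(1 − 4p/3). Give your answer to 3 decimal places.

0.202

d = −(3/4) ln(1 − 4p/3) = −0.75 ln(1 − 0.236) = −0.75 ln(0.764)
  = −0.75 × (-0.269187) = 0.201890 substitutions/site.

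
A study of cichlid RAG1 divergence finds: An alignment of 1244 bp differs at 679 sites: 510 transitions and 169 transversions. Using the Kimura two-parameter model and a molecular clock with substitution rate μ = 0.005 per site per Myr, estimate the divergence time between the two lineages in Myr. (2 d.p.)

163.86

P = 510/1244 ≈ 0.409968 and Q = 169/1244 ≈ 0.135852.
Under the Kimura two-parameter model, d = −½ ln(1 − 2P − Q) − ¼ ln(1 − 2Q).
1 − 2P − Q = 0.044212, giving −½ ln(0.044212) = 1.559380.
1 − 2Q = 0.728296, giving −¼ ln(0.728296) = 0.079262.
d = 1.559380 + 0.079262 = 1.638642.
Under a molecular clock d = 2μt, so t = d/(2μ) = 1.638642 / (2 × 0.005) = 163.86 Myr.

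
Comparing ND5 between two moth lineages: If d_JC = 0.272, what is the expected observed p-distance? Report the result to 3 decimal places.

p = (3/4)(1 − e^(−4d/3)) = 0.75 × (1 − e^(-0.362667)) = 0.75 × (1 − 0.695818) = 0.228137.

0.228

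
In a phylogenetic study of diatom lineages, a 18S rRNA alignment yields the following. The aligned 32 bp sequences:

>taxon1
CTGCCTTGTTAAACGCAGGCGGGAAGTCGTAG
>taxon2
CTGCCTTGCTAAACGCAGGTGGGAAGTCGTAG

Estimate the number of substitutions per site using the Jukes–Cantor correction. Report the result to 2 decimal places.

0.07

The sequences differ at 2 of 32 sites (9, 20), so p = 2/32 = 0.0625.
d = −(3/4) ln(1 − 4p/3) = −0.75 ln(1 − 0.083333) = −0.75 ln(0.916667)
  = −0.75 × (-0.087011) = 0.065258 substitutions/site.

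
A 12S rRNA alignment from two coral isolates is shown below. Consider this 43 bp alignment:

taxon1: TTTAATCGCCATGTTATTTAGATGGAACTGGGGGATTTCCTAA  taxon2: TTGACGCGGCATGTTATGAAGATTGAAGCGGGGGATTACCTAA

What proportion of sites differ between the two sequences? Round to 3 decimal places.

The sequences differ at 10 of 43 positions (sites 3, 5, 6, 9, 18, 19, 24, 28, 29, 38).
p = 10/43 = 0.232558… ≈ 0.233 (to 3 d.p.).

0.233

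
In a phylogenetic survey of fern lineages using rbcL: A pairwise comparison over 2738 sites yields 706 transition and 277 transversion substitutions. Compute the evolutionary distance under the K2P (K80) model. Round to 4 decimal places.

P = 706/2738 ≈ 0.257852 and Q = 277/2738 ≈ 0.101169.
Under the Kimura two-parameter model, d = −½ ln(1 − 2P − Q) − ¼ ln(1 − 2Q).
1 − 2P − Q = 0.383127, giving −½ ln(0.383127) = 0.479694.
1 − 2Q = 0.797662, giving −¼ ln(0.797662) = 0.056518.
d = 0.479694 + 0.056518 = 0.536212.

0.5362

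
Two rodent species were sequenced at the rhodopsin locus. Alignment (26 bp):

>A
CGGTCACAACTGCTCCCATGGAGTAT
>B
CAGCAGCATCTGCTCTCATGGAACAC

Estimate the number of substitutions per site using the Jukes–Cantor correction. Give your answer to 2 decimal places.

0.46

The sequences differ at 9 of 26 sites (2, 4, 5, 6, 9, 16, 23, 24, 26), so p = 9/26 ≈ 0.346154.
d = −(3/4) ln(1 − 4p/3) = −0.75 ln(1 − 0.461539) = −0.75 ln(0.538461)
  = −0.75 × (-0.619040) = 0.464280 substitutions/site.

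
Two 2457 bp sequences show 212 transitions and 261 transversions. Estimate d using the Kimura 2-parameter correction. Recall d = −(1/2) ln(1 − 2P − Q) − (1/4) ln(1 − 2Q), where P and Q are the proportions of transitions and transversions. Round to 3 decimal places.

P = 212/2457 ≈ 0.086284 and Q = 261/2457 ≈ 0.106227.
Under the Kimura two-parameter model, d = −½ ln(1 − 2P − Q) − ¼ ln(1 − 2Q).
1 − 2P − Q = 0.721205, giving −½ ln(0.721205) = 0.163416.
1 − 2Q = 0.787546, giving −¼ ln(0.787546) = 0.059708.
d = 0.163416 + 0.059708 = 0.223124.

0.223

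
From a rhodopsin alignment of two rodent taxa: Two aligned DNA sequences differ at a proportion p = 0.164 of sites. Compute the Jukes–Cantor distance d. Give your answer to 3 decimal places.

d = −(3/4) ln(1 − 4p/3) = −0.75 ln(1 − 0.218667) = −0.75 ln(0.781333)
  = −0.75 × (-0.246754) = 0.185066 substitutions/site.

0.185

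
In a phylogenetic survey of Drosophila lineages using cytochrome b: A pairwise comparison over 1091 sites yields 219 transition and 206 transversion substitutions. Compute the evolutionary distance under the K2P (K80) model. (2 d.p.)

P = 219/1091 ≈ 0.200733 and Q = 206/1091 ≈ 0.188818.
Under the Kimura two-parameter model, d = −½ ln(1 − 2P − Q) − ¼ ln(1 − 2Q).
1 − 2P − Q = 0.409716, giving −½ ln(0.409716) = 0.446146.
1 − 2Q = 0.622364, giving −¼ ln(0.622364) = 0.118558.
d = 0.446146 + 0.118558 = 0.564704.

0.56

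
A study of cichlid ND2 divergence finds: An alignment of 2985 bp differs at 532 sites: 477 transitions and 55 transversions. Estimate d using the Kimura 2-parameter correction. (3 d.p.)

P = 477/2985 ≈ 0.159799 and Q = 55/2985 ≈ 0.018425.
Under the Kimura two-parameter model, d = −½ ln(1 − 2P − Q) − ¼ ln(1 − 2Q).
1 − 2P − Q = 0.661977, giving −½ ln(0.661977) = 0.206262.
1 − 2Q = 0.96315, giving −¼ ln(0.96315) = 0.009387.
d = 0.206262 + 0.009387 = 0.215649.

0.216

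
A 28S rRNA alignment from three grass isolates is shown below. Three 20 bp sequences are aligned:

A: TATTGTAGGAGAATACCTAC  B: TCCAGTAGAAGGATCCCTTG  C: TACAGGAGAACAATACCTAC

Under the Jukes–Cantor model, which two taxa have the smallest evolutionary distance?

A–B: 8/20 differ, p = 0.400, d = 0.572.
A–C: 5/20 differ, p = 0.250, d = 0.304.
B–C: 7/20 differ, p = 0.350, d = 0.471.
The smallest distance is between A and C.

A and C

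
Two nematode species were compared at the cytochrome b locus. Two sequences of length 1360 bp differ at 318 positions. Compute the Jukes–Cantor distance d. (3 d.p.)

0.280

p = 318/1360 ≈ 0.233824.
d = −(3/4) ln(1 − 4p/3) = −0.75 ln(1 − 0.311765) = −0.75 ln(0.688235)
  = −0.75 × (-0.373625) = 0.280219 substitutions/site.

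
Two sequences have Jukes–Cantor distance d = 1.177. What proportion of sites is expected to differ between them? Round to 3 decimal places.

p = (3/4)(1 − e^(−4d/3)) = 0.75 × (1 − e^(-1.569333)) = 0.75 × (1 − 0.208184) = 0.593862.

0.594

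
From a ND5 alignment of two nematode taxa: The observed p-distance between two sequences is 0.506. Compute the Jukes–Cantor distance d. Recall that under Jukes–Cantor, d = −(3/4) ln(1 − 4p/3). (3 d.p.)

0.842

d = −(3/4) ln(1 − 4p/3) = −0.75 ln(1 − 0.674667) = −0.75 ln(0.325333)
  = −0.75 × (-1.122906) = 0.842180 substitutions/site.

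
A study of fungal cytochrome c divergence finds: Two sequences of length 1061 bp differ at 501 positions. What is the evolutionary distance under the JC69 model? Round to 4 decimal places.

p = 501/1061 ≈ 0.472196.
d = −(3/4) ln(1 − 4p/3) = −0.75 ln(1 − 0.629595) = −0.75 ln(0.370405)
  = −0.75 × (-0.993158) = 0.744869 substitutions/site.

0.7449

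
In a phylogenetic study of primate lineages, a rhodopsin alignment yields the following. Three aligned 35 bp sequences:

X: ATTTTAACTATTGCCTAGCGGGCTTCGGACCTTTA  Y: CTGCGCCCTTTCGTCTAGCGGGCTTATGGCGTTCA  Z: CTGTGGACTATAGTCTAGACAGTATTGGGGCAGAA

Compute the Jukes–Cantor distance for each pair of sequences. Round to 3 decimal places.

X–Y: 14/35 sites differ → p = 0.4, d = −0.75 ln(1 − 0.533333) = 0.571605 ≈ 0.572.
X–Z: 17/35 sites differ → p ≈ 0.485714, d = −0.75 ln(1 − 0.647619) = 0.782282 ≈ 0.782.
Y–Z: 17/35 sites differ → p ≈ 0.485714, d = −0.75 ln(1 − 0.647619) = 0.782282 ≈ 0.782.

d(X,Y) = 0.572, d(X,Z) = 0.782, d(Y,Z) = 0.782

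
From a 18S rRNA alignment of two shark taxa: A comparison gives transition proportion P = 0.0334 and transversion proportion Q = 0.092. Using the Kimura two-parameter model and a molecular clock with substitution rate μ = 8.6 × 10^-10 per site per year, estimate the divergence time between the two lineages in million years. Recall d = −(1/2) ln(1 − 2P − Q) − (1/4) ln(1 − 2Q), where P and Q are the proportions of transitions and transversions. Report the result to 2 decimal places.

Under the Kimura two-parameter model, d = −½ ln(1 − 2P − Q) − ¼ ln(1 − 2Q).
1 − 2P − Q = 0.8412, giving −½ ln(0.8412) = 0.086463.
1 − 2Q = 0.816, giving −¼ ln(0.816) = 0.050835.
d = 0.086463 + 0.050835 = 0.137298.
Under a molecular clock d = 2μt, so t = d/(2μ) = 0.137298 / (2 × 8.6 × 10^-10) = 79.82 million years.

79.82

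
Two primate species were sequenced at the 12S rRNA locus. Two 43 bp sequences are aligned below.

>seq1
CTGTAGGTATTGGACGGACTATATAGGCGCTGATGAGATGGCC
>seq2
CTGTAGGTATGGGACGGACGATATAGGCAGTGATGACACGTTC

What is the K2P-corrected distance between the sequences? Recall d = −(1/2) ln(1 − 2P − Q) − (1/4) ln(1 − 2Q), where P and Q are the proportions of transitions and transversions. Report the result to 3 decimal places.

Of 43 sites, 3 differences are transitions and 5 are transversions, so P = 3/43 ≈ 0.069767 and Q = 5/43 ≈ 0.116279.
Under the Kimura two-parameter model, d = −½ ln(1 − 2P − Q) − ¼ ln(1 − 2Q).
1 − 2P − Q = 0.744187, giving −½ ln(0.744187) = 0.147731.
1 − 2Q = 0.767442, giving −¼ ln(0.767442) = 0.066173.
d = 0.147731 + 0.066173 = 0.213904.

0.214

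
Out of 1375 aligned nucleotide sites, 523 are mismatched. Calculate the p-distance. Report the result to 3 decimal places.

p = 523/1375 = 0.380363… ≈ 0.380 (to 3 d.p.).

0.380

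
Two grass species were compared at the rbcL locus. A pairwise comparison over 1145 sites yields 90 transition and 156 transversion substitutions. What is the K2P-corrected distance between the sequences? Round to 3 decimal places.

0.253

P = 90/1145 ≈ 0.078603 and Q = 156/1145 ≈ 0.136245.
Under the Kimura two-parameter model, d = −½ ln(1 − 2P − Q) − ¼ ln(1 − 2Q).
1 − 2P − Q = 0.706549, giving −½ ln(0.706549) = 0.173681.
1 − 2Q = 0.72751, giving −¼ ln(0.72751) = 0.079532.
d = 0.173681 + 0.079532 = 0.253213.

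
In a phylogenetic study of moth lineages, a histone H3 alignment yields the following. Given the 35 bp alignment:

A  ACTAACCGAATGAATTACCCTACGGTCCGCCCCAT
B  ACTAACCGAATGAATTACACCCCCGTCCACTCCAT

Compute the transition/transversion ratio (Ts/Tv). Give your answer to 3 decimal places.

Transitions are A↔G and C↔T; transversions are all other mismatches.
Transitions: 3. Transversions: 3.
R = 3/3 = 1.000.

1.000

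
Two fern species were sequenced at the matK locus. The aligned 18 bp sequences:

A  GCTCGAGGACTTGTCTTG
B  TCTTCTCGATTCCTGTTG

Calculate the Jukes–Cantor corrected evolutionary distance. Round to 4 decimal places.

0.8240

The sequences differ at 9 of 18 sites (1, 4, 5, 6, 7, 10, 12, 13, 15), so p = 9/18 = 0.5.
d = −(3/4) ln(1 − 4p/3) = −0.75 ln(1 − 0.666667) = −0.75 ln(0.333333)
  = −0.75 × (-1.098613) = 0.823960 substitutions/site.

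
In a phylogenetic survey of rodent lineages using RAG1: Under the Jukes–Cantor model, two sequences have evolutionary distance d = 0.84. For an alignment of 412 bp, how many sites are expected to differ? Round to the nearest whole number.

Invert JC69: p = (3/4)(1 − e^(−4d/3)) = 0.75 × (1 − e^(-1.12)) = 0.75 × (1 − 0.326280) = 0.505290.
Expected differing sites = pL ≈ 0.505290 × 412 = 208.17948 ≈ 208.

208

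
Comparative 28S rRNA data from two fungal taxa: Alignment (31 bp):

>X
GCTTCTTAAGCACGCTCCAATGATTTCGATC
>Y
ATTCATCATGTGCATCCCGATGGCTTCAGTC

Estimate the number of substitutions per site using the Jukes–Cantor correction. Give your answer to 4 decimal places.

0.8740

The sequences differ at 16 of 31 sites, so p = 16/31 ≈ 0.516129.
d = −(3/4) ln(1 − 4p/3) = −0.75 ln(1 − 0.688172) = −0.75 ln(0.311828)
  = −0.75 × (-1.165304) = 0.873978 substitutions/site.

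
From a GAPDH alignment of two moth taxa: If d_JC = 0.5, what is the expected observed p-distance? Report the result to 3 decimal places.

p = (3/4)(1 − e^(−4d/3)) = 0.75 × (1 − e^(-0.666667)) = 0.75 × (1 − 0.513417) = 0.364937.

0.365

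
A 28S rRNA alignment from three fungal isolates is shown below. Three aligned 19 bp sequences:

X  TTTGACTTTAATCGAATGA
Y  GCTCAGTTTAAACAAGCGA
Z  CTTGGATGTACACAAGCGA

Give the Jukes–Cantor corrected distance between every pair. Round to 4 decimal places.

d(X,Y) = 0.6181, d(X,Z) = 0.7489, d(Y,Z) = 0.5068

X–Y: 8/19 sites differ → p ≈ 0.421053, d = −0.75 ln(1 − 0.561404) = 0.618132 ≈ 0.6181.
X–Z: 9/19 sites differ → p ≈ 0.473684, d = −0.75 ln(1 − 0.631579) = 0.748897 ≈ 0.7489.
Y–Z: 7/19 sites differ → p ≈ 0.368421, d = −0.75 ln(1 − 0.491228) = 0.506816 ≈ 0.5068.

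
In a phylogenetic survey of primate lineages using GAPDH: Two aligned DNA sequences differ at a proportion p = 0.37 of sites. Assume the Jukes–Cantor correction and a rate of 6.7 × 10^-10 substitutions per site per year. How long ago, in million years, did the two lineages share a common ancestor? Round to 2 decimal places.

380.54

d = −(3/4) ln(1 − 4p/3) = −0.75 ln(1 − 0.493333) = −0.75 ln(0.506667)
  = −0.75 × (-0.679901) = 0.509926 substitutions/site.
Under a molecular clock d = 2μt, so t = d/(2μ) = 0.509926 / (2 × 6.7 × 10^-10) = 380.54 million years.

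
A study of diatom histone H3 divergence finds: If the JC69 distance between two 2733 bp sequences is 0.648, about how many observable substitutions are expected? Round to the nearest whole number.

1186

Invert JC69: p = (3/4)(1 − e^(−4d/3)) = 0.75 × (1 − e^(-0.864)) = 0.75 × (1 − 0.421473) = 0.433895.
Expected differing sites = pL ≈ 0.433895 × 2733 = 1185.835035 ≈ 1186.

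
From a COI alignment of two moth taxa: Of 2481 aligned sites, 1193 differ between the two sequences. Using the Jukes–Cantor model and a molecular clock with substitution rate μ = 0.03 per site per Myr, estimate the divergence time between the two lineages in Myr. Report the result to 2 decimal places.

12.81

p = 1193/2481 ≈ 0.480854.
d = −(3/4) ln(1 − 4p/3) = −0.75 ln(1 − 0.641139) = −0.75 ln(0.358861)
  = −0.75 × (-1.024820) = 0.768615 substitutions/site.
Under a molecular clock d = 2μt, so t = d/(2μ) = 0.768615 / (2 × 0.03) = 12.81 Myr.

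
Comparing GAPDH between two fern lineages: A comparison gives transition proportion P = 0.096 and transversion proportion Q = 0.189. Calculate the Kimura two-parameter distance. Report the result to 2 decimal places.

Under the Kimura two-parameter model, d = −½ ln(1 − 2P − Q) − ¼ ln(1 − 2Q).
1 − 2P − Q = 0.619, giving −½ ln(0.619) = 0.239825.
1 − 2Q = 0.622, giving −¼ ln(0.622) = 0.118704.
d = 0.239825 + 0.118704 = 0.358529.

0.36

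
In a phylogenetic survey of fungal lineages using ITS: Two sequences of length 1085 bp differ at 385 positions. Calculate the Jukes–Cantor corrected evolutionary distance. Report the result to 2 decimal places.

p = 385/1085 ≈ 0.354839.
d = −(3/4) ln(1 − 4p/3) = −0.75 ln(1 − 0.473119) = −0.75 ln(0.526881)
  = −0.75 × (-0.640781) = 0.480586 substitutions/site.

0.48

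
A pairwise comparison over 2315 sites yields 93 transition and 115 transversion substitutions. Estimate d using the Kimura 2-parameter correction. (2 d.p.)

0.10

P = 93/2315 ≈ 0.040173 and Q = 115/2315 ≈ 0.049676.
Under the Kimura two-parameter model, d = −½ ln(1 − 2P − Q) − ¼ ln(1 − 2Q).
1 − 2P − Q = 0.869978, giving −½ ln(0.869978) = 0.069644.
1 − 2Q = 0.900648, giving −¼ ln(0.900648) = 0.026160.
d = 0.069644 + 0.026160 = 0.095804.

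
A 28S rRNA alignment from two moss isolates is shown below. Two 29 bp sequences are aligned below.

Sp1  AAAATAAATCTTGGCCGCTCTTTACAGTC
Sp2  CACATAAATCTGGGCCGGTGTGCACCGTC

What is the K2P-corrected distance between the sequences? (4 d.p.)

Of 29 sites, 1 differences are transitions and 7 are transversions, so P = 1/29 ≈ 0.034483 and Q = 7/29 ≈ 0.241379.
Under the Kimura two-parameter model, d = −½ ln(1 − 2P − Q) − ¼ ln(1 − 2Q).
1 − 2P − Q = 0.689655, giving −½ ln(0.689655) = 0.185782.
1 − 2Q = 0.517242, giving −¼ ln(0.517242) = 0.164811.
d = 0.185782 + 0.164811 = 0.350593.

0.3506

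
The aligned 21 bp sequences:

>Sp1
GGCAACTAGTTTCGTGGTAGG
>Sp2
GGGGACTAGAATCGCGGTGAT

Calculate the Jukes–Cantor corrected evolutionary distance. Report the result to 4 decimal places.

0.5319

The sequences differ at 8 of 21 sites (3, 4, 10, 11, 15, 19, 20, 21), so p = 8/21 ≈ 0.380952.
d = −(3/4) ln(1 − 4p/3) = −0.75 ln(1 − 0.507936) = −0.75 ln(0.492064)
  = −0.75 × (-0.709146) = 0.531860 substitutions/site.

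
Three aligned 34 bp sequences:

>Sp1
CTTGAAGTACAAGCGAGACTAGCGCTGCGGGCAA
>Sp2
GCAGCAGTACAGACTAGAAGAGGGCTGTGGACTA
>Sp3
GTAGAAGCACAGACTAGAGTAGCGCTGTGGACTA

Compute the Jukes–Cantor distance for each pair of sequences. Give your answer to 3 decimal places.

d(Sp1,Sp2) = 0.535, d(Sp1,Sp3) = 0.373, d(Sp2,Sp3) = 0.201

Sp1–Sp2: 13/34 sites differ → p ≈ 0.382353, d = −0.75 ln(1 − 0.509804) = 0.534712 ≈ 0.535.
Sp1–Sp3: 10/34 sites differ → p ≈ 0.294118, d = −0.75 ln(1 − 0.392157) = 0.373379 ≈ 0.373.
Sp2–Sp3: 6/34 sites differ → p ≈ 0.176471, d = −0.75 ln(1 − 0.235295) = 0.201199 ≈ 0.201.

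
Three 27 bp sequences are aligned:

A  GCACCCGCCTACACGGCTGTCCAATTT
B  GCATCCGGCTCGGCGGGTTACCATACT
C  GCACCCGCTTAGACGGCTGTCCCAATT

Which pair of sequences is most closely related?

A and C

A–B: 11/27 differ, p = 0.407, d = 0.588.
A–C: 4/27 differ, p = 0.148, d = 0.165.
B–C: 11/27 differ, p = 0.407, d = 0.588.
The smallest distance is between A and C.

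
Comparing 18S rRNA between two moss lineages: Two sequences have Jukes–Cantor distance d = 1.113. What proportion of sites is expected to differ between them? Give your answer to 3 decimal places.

p = (3/4)(1 − e^(−4d/3)) = 0.75 × (1 − e^(-1.484)) = 0.75 × (1 − 0.226729) = 0.579953.

0.580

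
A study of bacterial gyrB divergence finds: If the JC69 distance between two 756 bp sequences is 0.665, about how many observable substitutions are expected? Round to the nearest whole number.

Invert JC69: p = (3/4)(1 − e^(−4d/3)) = 0.75 × (1 − e^(-0.886667)) = 0.75 × (1 − 0.412027) = 0.440980.
Expected differing sites = pL ≈ 0.440980 × 756 = 333.38088 ≈ 333.

333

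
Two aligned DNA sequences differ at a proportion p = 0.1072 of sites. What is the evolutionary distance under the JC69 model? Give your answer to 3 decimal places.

d = −(3/4) ln(1 − 4p/3) = −0.75 ln(1 − 0.142933) = −0.75 ln(0.857067)
  = −0.75 × (-0.154239) = 0.115679 substitutions/site.

0.116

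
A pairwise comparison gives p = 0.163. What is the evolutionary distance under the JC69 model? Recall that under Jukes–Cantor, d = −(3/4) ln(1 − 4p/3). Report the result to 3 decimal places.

d = −(3/4) ln(1 − 4p/3) = −0.75 ln(1 − 0.217333) = −0.75 ln(0.782667)
  = −0.75 × (-0.245048) = 0.183786 substitutions/site.

0.184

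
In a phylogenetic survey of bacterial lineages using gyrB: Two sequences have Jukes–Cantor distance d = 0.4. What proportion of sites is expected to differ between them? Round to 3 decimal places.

0.310

p = (3/4)(1 − e^(−4d/3)) = 0.75 × (1 − e^(-0.533333)) = 0.75 × (1 − 0.586646) = 0.310016.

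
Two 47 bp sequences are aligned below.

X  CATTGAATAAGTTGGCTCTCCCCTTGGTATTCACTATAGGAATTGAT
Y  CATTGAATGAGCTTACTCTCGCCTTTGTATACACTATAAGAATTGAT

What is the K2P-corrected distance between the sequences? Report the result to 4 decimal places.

0.1940

Of 47 sites, 4 differences are transitions and 4 are transversions, so P = 4/47 ≈ 0.085106 and Q = 4/47 ≈ 0.085106.
Under the Kimura two-parameter model, d = −½ ln(1 − 2P − Q) − ¼ ln(1 − 2Q).
1 − 2P − Q = 0.744682, giving −½ ln(0.744682) = 0.147399.
1 − 2Q = 0.829788, giving −¼ ln(0.829788) = 0.046646.
d = 0.147399 + 0.046646 = 0.194045.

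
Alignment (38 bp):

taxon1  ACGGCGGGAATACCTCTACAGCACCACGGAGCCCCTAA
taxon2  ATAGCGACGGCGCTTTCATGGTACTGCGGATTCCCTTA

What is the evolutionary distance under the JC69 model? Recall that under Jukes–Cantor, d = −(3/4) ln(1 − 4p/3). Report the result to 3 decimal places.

The sequences differ at 19 of 38 sites, so p = 19/38 = 0.5.
d = −(3/4) ln(1 − 4p/3) = −0.75 ln(1 − 0.666667) = −0.75 ln(0.333333)
  = −0.75 × (-1.098613) = 0.823960 substitutions/site.

0.824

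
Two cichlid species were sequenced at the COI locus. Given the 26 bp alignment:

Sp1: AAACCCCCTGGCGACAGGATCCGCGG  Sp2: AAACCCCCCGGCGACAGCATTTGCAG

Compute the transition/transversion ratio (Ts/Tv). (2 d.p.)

4.00

Transitions are A↔G and C↔T; transversions are all other mismatches.
Transitions: 4. Transversions: 1.
R = 4/1 = 4.00.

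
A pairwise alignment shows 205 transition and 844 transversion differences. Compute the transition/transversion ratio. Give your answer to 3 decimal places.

R = 205/844 = 0.242890… ≈ 0.243 (to 3 d.p.).

0.243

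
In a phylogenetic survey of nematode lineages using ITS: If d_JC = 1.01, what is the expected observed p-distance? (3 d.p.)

0.555

p = (3/4)(1 − e^(−4d/3)) = 0.75 × (1 − e^(-1.346667)) = 0.75 × (1 − 0.260106) = 0.554921.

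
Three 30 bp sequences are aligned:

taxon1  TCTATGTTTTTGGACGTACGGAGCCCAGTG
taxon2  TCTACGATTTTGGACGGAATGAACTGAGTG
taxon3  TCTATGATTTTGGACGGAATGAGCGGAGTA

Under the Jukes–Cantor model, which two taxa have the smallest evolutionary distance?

taxon1–taxon2: 8/30 differ, p = 0.267, d = 0.330.
taxon1–taxon3: 7/30 differ, p = 0.233, d = 0.280.
taxon2–taxon3: 4/30 differ, p = 0.133, d = 0.147.
The smallest distance is between taxon2 and taxon3.

taxon2 and taxon3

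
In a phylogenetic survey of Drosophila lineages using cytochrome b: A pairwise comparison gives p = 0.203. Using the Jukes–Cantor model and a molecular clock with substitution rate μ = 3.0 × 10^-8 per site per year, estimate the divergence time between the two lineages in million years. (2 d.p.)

3.95

d = −(3/4) ln(1 − 4p/3) = −0.75 ln(1 − 0.270667) = −0.75 ln(0.729333)
  = −0.75 × (-0.315625) = 0.236719 substitutions/site.
Under a molecular clock d = 2μt, so t = d/(2μ) = 0.236719 / (2 × 3.0 × 10^-8) = 3.95 million years.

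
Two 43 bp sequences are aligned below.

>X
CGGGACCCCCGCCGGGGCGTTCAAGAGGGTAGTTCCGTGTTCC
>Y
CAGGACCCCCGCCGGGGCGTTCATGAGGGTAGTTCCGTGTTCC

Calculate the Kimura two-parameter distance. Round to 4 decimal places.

0.0481

Of 43 sites, 1 differences are transitions and 1 are transversions, so P = 1/43 ≈ 0.023256 and Q = 1/43 ≈ 0.023256.
Under the Kimura two-parameter model, d = −½ ln(1 − 2P − Q) − ¼ ln(1 − 2Q).
1 − 2P − Q = 0.930232, giving −½ ln(0.930232) = 0.036161.
1 − 2Q = 0.953488, giving −¼ ln(0.953488) = 0.011907.
d = 0.036161 + 0.011907 = 0.048068.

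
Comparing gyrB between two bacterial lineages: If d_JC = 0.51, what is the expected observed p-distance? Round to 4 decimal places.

0.3700

p = (3/4)(1 − e^(−4d/3)) = 0.75 × (1 − e^(-0.68)) = 0.75 × (1 − 0.506617) = 0.370037.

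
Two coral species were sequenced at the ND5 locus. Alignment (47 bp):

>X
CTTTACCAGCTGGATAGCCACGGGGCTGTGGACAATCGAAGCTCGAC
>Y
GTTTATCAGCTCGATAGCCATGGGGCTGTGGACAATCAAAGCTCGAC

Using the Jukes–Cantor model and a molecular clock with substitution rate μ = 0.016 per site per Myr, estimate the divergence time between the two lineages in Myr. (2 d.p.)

3.59

The sequences differ at 5 of 47 sites (1, 6, 12, 21, 38), so p = 5/47 ≈ 0.106383.
d = −(3/4) ln(1 − 4p/3) = −0.75 ln(1 − 0.141844) = −0.75 ln(0.858156)
  = −0.75 × (-0.152969) = 0.114727 substitutions/site.
Under a molecular clock d = 2μt, so t = d/(2μ) = 0.114727 / (2 × 0.016) = 3.59 Myr.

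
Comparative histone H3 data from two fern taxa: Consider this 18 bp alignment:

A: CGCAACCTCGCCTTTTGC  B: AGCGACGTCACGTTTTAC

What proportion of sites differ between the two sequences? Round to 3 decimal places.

The sequences differ at 6 of 18 positions (sites 1, 4, 7, 10, 12, 17).
p = 6/18 = 0.333333… ≈ 0.333 (to 3 d.p.).

0.333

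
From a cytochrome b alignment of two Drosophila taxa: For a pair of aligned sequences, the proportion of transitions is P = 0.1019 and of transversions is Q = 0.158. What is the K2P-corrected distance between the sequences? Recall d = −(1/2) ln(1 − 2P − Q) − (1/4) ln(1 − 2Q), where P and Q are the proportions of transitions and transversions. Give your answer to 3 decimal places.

Under the Kimura two-parameter model, d = −½ ln(1 − 2P − Q) − ¼ ln(1 − 2Q).
1 − 2P − Q = 0.6382, giving −½ ln(0.6382) = 0.224552.
1 − 2Q = 0.684, giving −¼ ln(0.684) = 0.094949.
d = 0.224552 + 0.094949 = 0.319501.

0.320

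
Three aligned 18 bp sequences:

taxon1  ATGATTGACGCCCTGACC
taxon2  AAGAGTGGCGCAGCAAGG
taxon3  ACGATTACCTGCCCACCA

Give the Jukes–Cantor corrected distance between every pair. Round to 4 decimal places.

taxon1–taxon2: 9/18 sites differ → p = 0.5, d = −0.75 ln(1 − 0.666667) = 0.823960 ≈ 0.8240.
taxon1–taxon3: 9/18 sites differ → p = 0.5, d = −0.75 ln(1 − 0.666667) = 0.823960 ≈ 0.8240.
taxon2–taxon3: 11/18 sites differ → p ≈ 0.611111, d = −0.75 ln(1 − 0.814815) = 1.264800 ≈ 1.2648.

d(taxon1,taxon2) = 0.8240, d(taxon1,taxon3) = 0.8240, d(taxon2,taxon3) = 1.2648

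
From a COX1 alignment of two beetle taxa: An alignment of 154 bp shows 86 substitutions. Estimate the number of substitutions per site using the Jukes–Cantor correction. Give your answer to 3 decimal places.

1.024

p = 86/154 ≈ 0.558442.
d = −(3/4) ln(1 − 4p/3) = −0.75 ln(1 − 0.744589) = −0.75 ln(0.255411)
  = −0.75 × (-1.364881) = 1.023661 substitutions/site.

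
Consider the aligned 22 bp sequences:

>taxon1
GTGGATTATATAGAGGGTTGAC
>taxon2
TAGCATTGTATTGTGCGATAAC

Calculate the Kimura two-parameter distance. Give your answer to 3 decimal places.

Of 22 sites, 2 differences are transitions and 7 are transversions, so P = 2/22 ≈ 0.090909 and Q = 7/22 ≈ 0.318182.
Under the Kimura two-parameter model, d = −½ ln(1 − 2P − Q) − ¼ ln(1 − 2Q).
1 − 2P − Q = 0.5, giving −½ ln(0.5) = 0.346574.
1 − 2Q = 0.363636, giving −¼ ln(0.363636) = 0.252900.
d = 0.346574 + 0.252900 = 0.599474.

0.599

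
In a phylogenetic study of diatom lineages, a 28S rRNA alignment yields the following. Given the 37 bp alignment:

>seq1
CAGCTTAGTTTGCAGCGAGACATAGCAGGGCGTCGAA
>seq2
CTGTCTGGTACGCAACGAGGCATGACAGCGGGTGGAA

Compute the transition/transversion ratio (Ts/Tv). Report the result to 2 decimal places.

1.60

Transitions are A↔G and C↔T; transversions are all other mismatches.
Transitions: 8. Transversions: 5.
R = 8/5 = 1.60.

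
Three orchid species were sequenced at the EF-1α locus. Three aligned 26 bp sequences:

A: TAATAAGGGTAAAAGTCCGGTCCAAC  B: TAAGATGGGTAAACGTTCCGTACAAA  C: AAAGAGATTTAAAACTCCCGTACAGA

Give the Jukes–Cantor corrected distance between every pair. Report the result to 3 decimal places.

d(A,B) = 0.334, d(A,C) = 0.623, d(B,C) = 0.464

A–B: 7/26 sites differ → p ≈ 0.269231, d = −0.75 ln(1 − 0.358975) = 0.333515 ≈ 0.334.
A–C: 11/26 sites differ → p ≈ 0.423077, d = −0.75 ln(1 − 0.564103) = 0.622762 ≈ 0.623.
B–C: 9/26 sites differ → p ≈ 0.346154, d = −0.75 ln(1 − 0.461539) = 0.464280 ≈ 0.464.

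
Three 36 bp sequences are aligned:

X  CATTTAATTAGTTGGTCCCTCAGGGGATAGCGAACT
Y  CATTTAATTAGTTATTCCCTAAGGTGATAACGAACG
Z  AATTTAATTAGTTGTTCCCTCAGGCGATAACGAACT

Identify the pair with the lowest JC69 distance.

X and Z

X–Y: 6/36 differ, p = 0.167, d = 0.188.
X–Z: 4/36 differ, p = 0.111, d = 0.120.
Y–Z: 5/36 differ, p = 0.139, d = 0.154.
The smallest distance is between X and Z.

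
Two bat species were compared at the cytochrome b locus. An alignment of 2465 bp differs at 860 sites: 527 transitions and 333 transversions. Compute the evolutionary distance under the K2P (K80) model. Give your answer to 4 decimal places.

0.4923

P = 527/2465 ≈ 0.213793 and Q = 333/2465 ≈ 0.135091.
Under the Kimura two-parameter model, d = −½ ln(1 − 2P − Q) − ¼ ln(1 − 2Q).
1 − 2P − Q = 0.437323, giving −½ ln(0.437323) = 0.413542.
1 − 2Q = 0.729818, giving −¼ ln(0.729818) = 0.078740.
d = 0.413542 + 0.078740 = 0.492282.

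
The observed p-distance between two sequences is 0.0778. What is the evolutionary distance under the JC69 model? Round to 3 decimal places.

d = −(3/4) ln(1 − 4p/3) = −0.75 ln(1 − 0.103733) = −0.75 ln(0.896267)
  = −0.75 × (-0.109517) = 0.082138 substitutions/site.

0.082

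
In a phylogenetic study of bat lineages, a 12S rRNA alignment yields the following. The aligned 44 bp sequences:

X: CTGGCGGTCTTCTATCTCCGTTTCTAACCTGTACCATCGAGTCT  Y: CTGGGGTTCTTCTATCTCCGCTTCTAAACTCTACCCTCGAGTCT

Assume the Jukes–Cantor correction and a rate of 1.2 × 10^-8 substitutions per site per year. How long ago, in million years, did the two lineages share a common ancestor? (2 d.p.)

The sequences differ at 6 of 44 sites (5, 7, 21, 28, 31, 36), so p = 6/44 ≈ 0.136364.
d = −(3/4) ln(1 − 4p/3) = −0.75 ln(1 − 0.181819) = −0.75 ln(0.818181)
  = −0.75 × (-0.200672) = 0.150504 substitutions/site.
Under a molecular clock d = 2μt, so t = d/(2μ) = 0.150504 / (2 × 1.2 × 10^-8) = 6.27 million years.

6.27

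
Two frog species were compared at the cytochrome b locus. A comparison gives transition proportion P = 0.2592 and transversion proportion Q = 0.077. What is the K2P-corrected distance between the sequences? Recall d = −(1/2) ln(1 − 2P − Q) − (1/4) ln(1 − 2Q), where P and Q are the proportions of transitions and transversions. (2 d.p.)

0.49

Under the Kimura two-parameter model, d = −½ ln(1 − 2P − Q) − ¼ ln(1 − 2Q).
1 − 2P − Q = 0.4046, giving −½ ln(0.4046) = 0.452428.
1 − 2Q = 0.846, giving −¼ ln(0.846) = 0.041809.
d = 0.452428 + 0.041809 = 0.494237.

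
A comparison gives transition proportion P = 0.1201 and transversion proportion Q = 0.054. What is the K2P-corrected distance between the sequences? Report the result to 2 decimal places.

0.20

Under the Kimura two-parameter model, d = −½ ln(1 − 2P − Q) − ¼ ln(1 − 2Q).
1 − 2P − Q = 0.7058, giving −½ ln(0.7058) = 0.174212.
1 − 2Q = 0.892, giving −¼ ln(0.892) = 0.028572.
d = 0.174212 + 0.028572 = 0.202784.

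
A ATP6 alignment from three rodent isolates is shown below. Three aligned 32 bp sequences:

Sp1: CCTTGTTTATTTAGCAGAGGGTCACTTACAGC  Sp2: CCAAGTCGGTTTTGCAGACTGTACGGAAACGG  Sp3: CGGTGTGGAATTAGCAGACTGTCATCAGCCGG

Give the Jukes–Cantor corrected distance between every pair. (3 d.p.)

Sp1–Sp2: 16/32 sites differ → p = 0.5, d = −0.75 ln(1 − 0.666667) = 0.823960 ≈ 0.824.
Sp1–Sp3: 13/32 sites differ → p = 0.40625, d = −0.75 ln(1 − 0.541667) = 0.585119 ≈ 0.585.
Sp2–Sp3: 13/32 sites differ → p = 0.40625, d = −0.75 ln(1 − 0.541667) = 0.585119 ≈ 0.585.

d(Sp1,Sp2) = 0.824, d(Sp1,Sp3) = 0.585, d(Sp2,Sp3) = 0.585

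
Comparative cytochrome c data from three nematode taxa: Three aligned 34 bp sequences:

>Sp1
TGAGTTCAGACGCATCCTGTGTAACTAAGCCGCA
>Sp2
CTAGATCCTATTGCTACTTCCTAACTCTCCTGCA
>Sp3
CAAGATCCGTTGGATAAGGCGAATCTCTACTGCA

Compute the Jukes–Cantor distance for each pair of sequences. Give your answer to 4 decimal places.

d(Sp1,Sp2) = 0.8240, d(Sp1,Sp3) = 0.8240, d(Sp2,Sp3) = 0.4770

Sp1–Sp2: 17/34 sites differ → p = 0.5, d = −0.75 ln(1 − 0.666667) = 0.823960 ≈ 0.8240.
Sp1–Sp3: 17/34 sites differ → p = 0.5, d = −0.75 ln(1 − 0.666667) = 0.823960 ≈ 0.8240.
Sp2–Sp3: 12/34 sites differ → p ≈ 0.352941, d = −0.75 ln(1 − 0.470588) = 0.476991 ≈ 0.4770.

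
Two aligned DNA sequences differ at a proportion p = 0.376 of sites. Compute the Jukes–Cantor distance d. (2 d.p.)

0.52

d = −(3/4) ln(1 − 4p/3) = −0.75 ln(1 − 0.501333) = −0.75 ln(0.498667)
  = −0.75 × (-0.695817) = 0.521863 substitutions/site.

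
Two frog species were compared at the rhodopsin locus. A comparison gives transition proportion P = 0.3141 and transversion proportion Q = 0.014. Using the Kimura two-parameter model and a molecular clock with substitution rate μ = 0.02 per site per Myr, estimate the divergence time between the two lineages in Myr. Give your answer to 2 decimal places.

13.02

Under the Kimura two-parameter model, d = −½ ln(1 − 2P − Q) − ¼ ln(1 − 2Q).
1 − 2P − Q = 0.3578, giving −½ ln(0.3578) = 0.513891.
1 − 2Q = 0.972, giving −¼ ln(0.972) = 0.007100.
d = 0.513891 + 0.007100 = 0.520991.
Under a molecular clock d = 2μt, so t = d/(2μ) = 0.520991 / (2 × 0.02) = 13.02 Myr.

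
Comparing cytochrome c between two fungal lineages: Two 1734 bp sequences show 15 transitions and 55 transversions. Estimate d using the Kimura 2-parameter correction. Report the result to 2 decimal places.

0.04

P = 15/1734 ≈ 0.008651 and Q = 55/1734 ≈ 0.031719.
Under the Kimura two-parameter model, d = −½ ln(1 − 2P − Q) − ¼ ln(1 − 2Q).
1 − 2P − Q = 0.950979, giving −½ ln(0.950979) = 0.025132.
1 − 2Q = 0.936562, giving −¼ ln(0.936562) = 0.016385.
d = 0.025132 + 0.016385 = 0.041517.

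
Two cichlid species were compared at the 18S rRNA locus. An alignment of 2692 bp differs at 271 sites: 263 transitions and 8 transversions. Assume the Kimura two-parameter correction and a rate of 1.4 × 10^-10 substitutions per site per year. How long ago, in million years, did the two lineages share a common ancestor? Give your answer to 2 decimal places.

400.15

P = 263/2692 ≈ 0.097697 and Q = 8/2692 ≈ 0.002972.
Under the Kimura two-parameter model, d = −½ ln(1 − 2P − Q) − ¼ ln(1 − 2Q).
1 − 2P − Q = 0.801634, giving −½ ln(0.801634) = 0.110552.
1 − 2Q = 0.994056, giving −¼ ln(0.994056) = 0.001490.
d = 0.110552 + 0.001490 = 0.112042.
Under a molecular clock d = 2μt, so t = d/(2μ) = 0.112042 / (2 × 1.4 × 10^-10) = 400.15 million years.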